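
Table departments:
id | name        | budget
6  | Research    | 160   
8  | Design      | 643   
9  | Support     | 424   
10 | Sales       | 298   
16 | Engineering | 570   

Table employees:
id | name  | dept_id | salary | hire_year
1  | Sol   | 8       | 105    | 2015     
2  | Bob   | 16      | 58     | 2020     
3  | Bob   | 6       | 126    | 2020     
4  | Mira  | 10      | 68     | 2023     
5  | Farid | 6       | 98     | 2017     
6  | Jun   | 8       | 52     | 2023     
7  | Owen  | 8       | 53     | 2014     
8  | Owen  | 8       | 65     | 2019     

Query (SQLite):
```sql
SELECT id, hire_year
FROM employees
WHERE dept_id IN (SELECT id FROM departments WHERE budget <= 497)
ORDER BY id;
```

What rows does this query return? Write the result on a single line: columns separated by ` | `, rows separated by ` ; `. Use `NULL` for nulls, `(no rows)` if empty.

Inner query: departments.id where budget <= 497.
Outer: keep employees rows whose dept_id is in that set.
Inner query → {6, 9, 10}

3 | 2020 ; 4 | 2023 ; 5 | 2017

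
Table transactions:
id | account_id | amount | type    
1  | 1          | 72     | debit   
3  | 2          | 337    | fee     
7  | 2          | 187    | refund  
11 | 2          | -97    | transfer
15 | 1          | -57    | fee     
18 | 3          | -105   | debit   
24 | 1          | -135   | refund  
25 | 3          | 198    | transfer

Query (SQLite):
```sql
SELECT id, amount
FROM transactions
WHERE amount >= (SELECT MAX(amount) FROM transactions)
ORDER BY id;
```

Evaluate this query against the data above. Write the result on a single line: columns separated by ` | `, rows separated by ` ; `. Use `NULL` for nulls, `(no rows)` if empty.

3 | 337

Scalar subquery: MAX(amount) over all transactions rows = 337.
Keep rows where amount >= that value.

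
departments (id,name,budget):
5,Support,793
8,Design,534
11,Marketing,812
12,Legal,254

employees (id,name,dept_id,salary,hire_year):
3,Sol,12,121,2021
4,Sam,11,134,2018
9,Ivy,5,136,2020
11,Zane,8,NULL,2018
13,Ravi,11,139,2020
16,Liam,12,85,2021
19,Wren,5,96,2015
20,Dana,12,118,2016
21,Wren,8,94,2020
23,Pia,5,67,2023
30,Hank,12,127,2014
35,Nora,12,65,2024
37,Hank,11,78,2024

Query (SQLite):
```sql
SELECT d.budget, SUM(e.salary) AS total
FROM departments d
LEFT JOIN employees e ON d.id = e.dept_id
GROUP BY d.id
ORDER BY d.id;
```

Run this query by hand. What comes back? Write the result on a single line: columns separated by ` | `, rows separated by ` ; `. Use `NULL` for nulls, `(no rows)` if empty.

793 | 299 ; 534 | 94 ; 812 | 351 ; 254 | 516

LEFT JOIN keeps every departments row; unmatched ones get NULL for employees columns.
Group by departments.id and compute SUM(e.salary). SUM over an all-NULL group is NULL.
  5: ids {9, 19, 23} → SUM(e.salary)=299
  8: ids {11, 21} → SUM(e.salary)=94
  11: ids {4, 13, 37} → SUM(e.salary)=351
  12: ids {3, 16, 20, 30, 35} → SUM(e.salary)=516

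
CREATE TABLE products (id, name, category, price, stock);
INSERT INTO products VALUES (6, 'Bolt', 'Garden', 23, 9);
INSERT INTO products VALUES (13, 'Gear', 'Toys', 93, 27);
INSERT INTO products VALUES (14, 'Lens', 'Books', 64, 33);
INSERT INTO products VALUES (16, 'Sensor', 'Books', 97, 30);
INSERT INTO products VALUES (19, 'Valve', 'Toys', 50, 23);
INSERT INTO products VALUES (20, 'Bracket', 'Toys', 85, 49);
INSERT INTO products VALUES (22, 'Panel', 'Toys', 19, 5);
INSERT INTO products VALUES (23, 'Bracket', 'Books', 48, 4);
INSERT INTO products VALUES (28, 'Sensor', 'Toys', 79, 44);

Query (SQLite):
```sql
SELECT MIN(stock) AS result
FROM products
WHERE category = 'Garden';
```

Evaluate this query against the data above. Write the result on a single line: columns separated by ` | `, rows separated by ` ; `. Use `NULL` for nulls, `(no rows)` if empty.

Rows where category='Garden' → stock values: [9].
MIN of non-NULL values = 9.

9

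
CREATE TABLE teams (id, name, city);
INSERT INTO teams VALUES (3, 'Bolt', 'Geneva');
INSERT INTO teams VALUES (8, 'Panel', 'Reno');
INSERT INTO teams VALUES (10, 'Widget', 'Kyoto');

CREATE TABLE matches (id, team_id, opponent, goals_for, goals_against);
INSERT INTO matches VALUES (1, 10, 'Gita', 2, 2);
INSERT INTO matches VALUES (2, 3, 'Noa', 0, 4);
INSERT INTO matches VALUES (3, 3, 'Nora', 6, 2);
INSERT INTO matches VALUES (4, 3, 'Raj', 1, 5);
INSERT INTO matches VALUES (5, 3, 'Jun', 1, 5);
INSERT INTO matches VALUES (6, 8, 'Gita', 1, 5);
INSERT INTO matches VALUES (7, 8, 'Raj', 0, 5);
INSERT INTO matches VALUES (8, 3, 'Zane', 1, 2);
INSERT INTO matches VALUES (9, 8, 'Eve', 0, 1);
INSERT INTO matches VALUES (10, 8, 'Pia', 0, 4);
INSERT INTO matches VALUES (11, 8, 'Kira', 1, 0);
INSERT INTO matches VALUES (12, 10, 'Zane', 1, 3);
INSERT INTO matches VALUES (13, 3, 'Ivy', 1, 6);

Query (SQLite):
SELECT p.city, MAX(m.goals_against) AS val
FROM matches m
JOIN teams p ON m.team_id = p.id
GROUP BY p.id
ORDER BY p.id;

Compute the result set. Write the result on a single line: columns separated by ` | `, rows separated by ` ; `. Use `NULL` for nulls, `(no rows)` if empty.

Join each matches row to its teams via team_id.
Group joined rows by teams.id; compute MAX(m.goals_against) per group.
  3: ids {2, 3, 4, 5, 8, 13} → MAX(m.goals_against)=6
  8: ids {6, 7, 9, 10, 11} → MAX(m.goals_against)=5
  10: ids {1, 12} → MAX(m.goals_against)=3

Geneva | 6 ; Reno | 5 ; Kyoto | 3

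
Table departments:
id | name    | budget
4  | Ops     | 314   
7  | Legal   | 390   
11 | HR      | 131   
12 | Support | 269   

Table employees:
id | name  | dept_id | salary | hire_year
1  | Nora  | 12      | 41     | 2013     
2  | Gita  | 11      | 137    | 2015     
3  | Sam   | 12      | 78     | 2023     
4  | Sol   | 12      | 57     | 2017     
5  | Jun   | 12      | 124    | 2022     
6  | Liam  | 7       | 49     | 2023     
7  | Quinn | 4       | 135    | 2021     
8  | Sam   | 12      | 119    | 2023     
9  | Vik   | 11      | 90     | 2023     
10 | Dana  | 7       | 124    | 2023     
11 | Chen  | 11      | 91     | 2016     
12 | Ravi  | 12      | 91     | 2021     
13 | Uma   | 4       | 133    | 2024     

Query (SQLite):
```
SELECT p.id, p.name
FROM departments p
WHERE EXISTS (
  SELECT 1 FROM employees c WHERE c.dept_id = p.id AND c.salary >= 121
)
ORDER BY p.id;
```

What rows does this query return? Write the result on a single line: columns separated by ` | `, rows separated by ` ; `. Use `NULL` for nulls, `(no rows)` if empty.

4 | Ops ; 7 | Legal ; 11 | HR ; 12 | Support

For each departments row, check whether any employees with matching dept_id has salary >= 121.
Keep rows where that is true.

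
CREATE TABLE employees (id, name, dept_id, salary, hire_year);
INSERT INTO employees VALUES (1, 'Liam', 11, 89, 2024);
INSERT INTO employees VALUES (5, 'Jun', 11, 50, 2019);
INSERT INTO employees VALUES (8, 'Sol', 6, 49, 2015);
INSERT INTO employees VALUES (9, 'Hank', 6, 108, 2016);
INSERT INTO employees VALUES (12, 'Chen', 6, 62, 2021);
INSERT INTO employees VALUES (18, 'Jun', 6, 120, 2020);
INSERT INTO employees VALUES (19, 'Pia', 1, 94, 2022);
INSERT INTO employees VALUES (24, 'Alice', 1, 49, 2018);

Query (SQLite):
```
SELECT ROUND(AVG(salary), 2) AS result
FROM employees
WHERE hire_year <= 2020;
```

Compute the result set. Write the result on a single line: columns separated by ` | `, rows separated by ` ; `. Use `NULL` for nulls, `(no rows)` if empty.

Rows where hire_year <= 2020 → salary values: [50, 49, 108, 120, 49].
AVG = 376 / 5 (rounded to 2 dp).

75.2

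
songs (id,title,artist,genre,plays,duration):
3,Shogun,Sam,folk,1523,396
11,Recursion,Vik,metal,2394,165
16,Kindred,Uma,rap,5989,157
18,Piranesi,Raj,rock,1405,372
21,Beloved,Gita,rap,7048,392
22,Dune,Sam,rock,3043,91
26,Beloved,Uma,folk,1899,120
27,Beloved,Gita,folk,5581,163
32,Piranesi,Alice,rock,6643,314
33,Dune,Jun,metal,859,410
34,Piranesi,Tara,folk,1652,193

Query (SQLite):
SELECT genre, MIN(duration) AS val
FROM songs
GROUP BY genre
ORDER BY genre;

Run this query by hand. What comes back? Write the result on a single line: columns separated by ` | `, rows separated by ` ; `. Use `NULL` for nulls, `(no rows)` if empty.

Partition songs by genre; compute MIN(duration) within each group.
  folk: ids {3, 26, 27, 34} → MIN(duration)=120
  metal: ids {11, 33} → MIN(duration)=165
  rap: ids {16, 21} → MIN(duration)=157
  rock: ids {18, 22, 32} → MIN(duration)=91

folk | 120 ; metal | 165 ; rap | 157 ; rock | 91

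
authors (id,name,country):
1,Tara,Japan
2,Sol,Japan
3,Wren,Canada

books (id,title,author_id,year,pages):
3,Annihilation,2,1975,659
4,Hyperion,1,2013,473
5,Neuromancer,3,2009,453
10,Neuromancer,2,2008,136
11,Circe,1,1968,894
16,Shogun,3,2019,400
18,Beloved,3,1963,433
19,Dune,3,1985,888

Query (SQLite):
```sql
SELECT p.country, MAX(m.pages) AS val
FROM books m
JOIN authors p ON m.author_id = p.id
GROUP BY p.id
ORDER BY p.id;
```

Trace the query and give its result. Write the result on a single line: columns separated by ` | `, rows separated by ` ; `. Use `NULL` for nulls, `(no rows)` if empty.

Join each books row to its authors via author_id.
Group joined rows by authors.id; compute MAX(m.pages) per group.
  1: ids {4, 11} → MAX(m.pages)=894
  2: ids {3, 10} → MAX(m.pages)=659
  3: ids {5, 16, 18, 19} → MAX(m.pages)=888

Japan | 894 ; Japan | 659 ; Canada | 888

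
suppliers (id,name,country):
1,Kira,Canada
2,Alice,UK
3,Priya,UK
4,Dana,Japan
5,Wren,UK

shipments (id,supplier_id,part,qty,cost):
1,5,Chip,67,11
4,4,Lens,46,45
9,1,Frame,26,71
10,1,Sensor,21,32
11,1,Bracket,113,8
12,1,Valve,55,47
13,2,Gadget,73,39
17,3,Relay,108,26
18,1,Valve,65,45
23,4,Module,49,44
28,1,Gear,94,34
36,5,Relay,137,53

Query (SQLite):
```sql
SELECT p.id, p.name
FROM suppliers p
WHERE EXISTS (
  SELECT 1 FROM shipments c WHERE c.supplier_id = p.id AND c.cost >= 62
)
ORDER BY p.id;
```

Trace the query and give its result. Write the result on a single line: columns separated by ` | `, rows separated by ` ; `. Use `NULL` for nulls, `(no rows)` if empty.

1 | Kira

For each suppliers row, check whether any shipments with matching supplier_id has cost >= 62.
Keep rows where that is true.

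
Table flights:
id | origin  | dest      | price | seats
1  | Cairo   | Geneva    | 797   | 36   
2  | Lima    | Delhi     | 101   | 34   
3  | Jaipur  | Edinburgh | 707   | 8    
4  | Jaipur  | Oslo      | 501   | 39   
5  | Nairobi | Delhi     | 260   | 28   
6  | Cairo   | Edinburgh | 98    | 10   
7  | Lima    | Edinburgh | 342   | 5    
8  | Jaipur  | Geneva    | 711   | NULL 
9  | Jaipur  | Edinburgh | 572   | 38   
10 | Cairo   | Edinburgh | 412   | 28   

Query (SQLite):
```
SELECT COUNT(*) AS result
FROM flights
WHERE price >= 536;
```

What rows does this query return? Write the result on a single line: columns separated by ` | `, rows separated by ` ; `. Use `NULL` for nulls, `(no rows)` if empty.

Rows where price >= 536 → price values: [797, 707, 711, 572].
COUNT(*) counts rows → 4.

4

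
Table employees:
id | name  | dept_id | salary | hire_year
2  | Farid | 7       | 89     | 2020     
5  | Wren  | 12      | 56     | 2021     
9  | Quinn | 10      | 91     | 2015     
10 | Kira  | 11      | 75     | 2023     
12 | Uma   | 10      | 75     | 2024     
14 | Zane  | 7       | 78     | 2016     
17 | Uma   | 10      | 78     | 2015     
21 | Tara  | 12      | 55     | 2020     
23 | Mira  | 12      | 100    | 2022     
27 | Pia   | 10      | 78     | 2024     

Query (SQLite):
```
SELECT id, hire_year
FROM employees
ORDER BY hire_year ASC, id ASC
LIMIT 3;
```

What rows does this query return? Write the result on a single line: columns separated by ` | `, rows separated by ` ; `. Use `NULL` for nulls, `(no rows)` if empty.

Sort by hire_year asc, tiebreak id asc: (2015, id=9), (2015, id=17), (2016, id=14), (2020, id=2), (2020, id=21), (2021, id=5) …. Take first 3.

9 | 2015 ; 17 | 2015 ; 14 | 2016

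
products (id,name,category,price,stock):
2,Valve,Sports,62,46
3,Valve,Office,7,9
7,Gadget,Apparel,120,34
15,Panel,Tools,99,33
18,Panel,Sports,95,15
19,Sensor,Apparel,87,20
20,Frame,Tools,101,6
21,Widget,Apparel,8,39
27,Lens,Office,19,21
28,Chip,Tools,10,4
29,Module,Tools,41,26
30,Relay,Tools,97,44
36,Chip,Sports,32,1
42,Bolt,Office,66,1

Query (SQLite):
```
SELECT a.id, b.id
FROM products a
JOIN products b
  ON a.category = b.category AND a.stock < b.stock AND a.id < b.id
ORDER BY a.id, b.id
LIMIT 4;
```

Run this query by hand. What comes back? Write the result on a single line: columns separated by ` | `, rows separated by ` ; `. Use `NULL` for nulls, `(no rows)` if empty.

Pairs (a,b) with same category, a.stock < b.stock, a.id < b.id.
category groups: Apparel:{7,19,21} Office:{3,27,42} Sports:{2,18,36} Tools:{15,20,28,29,30}
Ordered by (a.id, b.id); first 4.

3 | 27 ; 7 | 21 ; 15 | 30 ; 19 | 21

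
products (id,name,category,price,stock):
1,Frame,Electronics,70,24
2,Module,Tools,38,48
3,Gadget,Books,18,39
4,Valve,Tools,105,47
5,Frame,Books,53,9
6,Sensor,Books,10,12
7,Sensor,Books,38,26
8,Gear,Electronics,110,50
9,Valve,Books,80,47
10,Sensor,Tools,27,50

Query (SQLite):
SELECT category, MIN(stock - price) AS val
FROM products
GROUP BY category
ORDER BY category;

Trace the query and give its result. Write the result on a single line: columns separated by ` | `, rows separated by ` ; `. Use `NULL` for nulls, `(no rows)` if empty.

Books | -44 ; Electronics | -60 ; Tools | -58

For each row compute stock - price.
Group by category; take MIN of the expression per group.
  Books: ids {3, 5, 6, 7, 9} → MIN(stock - price)=-44
  Electronics: ids {1, 8} → MIN(stock - price)=-60
  Tools: ids {2, 4, 10} → MIN(stock - price)=-58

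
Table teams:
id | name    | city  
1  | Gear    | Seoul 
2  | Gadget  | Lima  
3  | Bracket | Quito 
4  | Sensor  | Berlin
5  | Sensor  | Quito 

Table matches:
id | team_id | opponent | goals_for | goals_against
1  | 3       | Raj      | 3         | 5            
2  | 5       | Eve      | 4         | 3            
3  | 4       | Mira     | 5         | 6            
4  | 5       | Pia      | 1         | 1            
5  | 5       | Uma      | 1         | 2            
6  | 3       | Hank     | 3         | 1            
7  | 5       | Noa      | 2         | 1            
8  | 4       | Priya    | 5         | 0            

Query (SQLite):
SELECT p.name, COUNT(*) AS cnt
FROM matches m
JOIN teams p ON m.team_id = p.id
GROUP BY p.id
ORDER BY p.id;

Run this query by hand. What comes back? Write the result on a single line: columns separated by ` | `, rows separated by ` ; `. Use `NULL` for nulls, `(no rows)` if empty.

Bracket | 2 ; Sensor | 2 ; Sensor | 4

Join each matches row to its teams via team_id.
Group joined rows by teams.id; compute COUNT(*) per group.
  3: ids {1, 6} → COUNT(*)=2
  4: ids {3, 8} → COUNT(*)=2
  5: ids {2, 4, 5, 7} → COUNT(*)=4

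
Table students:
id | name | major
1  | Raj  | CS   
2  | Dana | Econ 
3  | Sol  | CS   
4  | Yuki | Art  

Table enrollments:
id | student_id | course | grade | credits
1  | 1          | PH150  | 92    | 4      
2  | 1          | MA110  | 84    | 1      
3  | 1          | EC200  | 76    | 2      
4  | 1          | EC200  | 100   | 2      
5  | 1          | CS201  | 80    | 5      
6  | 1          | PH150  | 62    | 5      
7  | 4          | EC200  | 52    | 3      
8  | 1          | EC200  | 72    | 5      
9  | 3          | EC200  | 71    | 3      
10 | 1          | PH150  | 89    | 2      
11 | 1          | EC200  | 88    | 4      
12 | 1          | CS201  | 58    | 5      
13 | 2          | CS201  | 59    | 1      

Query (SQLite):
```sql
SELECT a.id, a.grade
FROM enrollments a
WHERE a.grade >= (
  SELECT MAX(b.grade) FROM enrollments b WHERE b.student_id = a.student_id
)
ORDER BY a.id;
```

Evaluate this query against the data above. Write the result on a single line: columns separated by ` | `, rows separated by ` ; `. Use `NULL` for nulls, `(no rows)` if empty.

For each enrollments row a, compute MAX(grade) over rows sharing a.student_id.
Keep row a if a.grade >= that per-group MAX.
  student_id=1: MAX(grade) = 100
  student_id=2: MAX(grade) = 59
  student_id=3: MAX(grade) = 71
  student_id=4: MAX(grade) = 52

4 | 100 ; 7 | 52 ; 9 | 71 ; 13 | 59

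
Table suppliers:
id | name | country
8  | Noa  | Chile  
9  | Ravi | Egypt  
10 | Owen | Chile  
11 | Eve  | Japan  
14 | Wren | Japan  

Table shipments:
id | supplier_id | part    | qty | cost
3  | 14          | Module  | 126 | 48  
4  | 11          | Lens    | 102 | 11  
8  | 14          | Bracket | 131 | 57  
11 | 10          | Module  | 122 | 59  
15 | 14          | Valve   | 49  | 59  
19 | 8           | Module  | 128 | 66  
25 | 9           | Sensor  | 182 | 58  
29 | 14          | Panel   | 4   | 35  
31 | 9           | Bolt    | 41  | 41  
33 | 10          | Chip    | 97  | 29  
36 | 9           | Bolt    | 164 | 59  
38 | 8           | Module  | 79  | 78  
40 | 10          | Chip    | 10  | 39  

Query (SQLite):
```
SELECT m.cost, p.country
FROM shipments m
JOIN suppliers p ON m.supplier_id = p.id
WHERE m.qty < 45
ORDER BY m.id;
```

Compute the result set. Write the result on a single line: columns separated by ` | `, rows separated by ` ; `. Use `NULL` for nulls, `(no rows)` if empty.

35 | Japan ; 41 | Egypt ; 39 | Chile

Each shipments row matches the suppliers row where supplier_id = suppliers.id.
Then keep rows with m.qty < 45.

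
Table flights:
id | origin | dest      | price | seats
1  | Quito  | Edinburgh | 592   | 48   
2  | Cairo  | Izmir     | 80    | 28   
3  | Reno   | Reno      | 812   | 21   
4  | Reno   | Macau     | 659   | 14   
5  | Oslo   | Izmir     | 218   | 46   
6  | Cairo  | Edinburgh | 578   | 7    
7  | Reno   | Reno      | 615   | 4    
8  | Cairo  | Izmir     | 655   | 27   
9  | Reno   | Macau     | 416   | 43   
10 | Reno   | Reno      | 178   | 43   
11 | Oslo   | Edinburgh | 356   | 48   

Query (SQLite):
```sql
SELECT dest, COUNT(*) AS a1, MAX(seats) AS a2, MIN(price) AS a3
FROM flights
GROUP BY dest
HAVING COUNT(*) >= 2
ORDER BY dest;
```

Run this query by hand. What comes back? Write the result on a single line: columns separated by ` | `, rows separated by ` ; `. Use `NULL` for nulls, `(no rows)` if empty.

Group flights by dest.
Per group compute: COUNT(*), MAX(seats), MIN(price).
HAVING: drop groups with fewer than 2 rows.
  Edinburgh: ids {1, 6, 11} → COUNT(*)=3, MAX(seats)=48, MIN(price)=356
  Izmir: ids {2, 5, 8} → COUNT(*)=3, MAX(seats)=46, MIN(price)=80
  Macau: ids {4, 9} → COUNT(*)=2, MAX(seats)=43, MIN(price)=416
  Reno: ids {3, 7, 10} → COUNT(*)=3, MAX(seats)=43, MIN(price)=178

Edinburgh | 3 | 48 | 356 ; Izmir | 3 | 46 | 80 ; Macau | 2 | 43 | 416 ; Reno | 3 | 43 | 178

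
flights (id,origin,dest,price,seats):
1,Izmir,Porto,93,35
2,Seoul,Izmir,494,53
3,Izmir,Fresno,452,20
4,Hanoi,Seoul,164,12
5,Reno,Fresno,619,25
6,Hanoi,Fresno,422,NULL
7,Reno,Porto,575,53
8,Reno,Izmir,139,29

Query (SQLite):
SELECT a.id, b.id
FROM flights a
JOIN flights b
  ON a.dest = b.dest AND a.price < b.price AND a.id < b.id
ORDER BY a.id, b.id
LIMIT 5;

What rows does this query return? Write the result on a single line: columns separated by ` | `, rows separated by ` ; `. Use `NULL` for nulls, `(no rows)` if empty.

Pairs (a,b) with same dest, a.price < b.price, a.id < b.id.
dest groups: Fresno:{3,5,6} Izmir:{2,8} Porto:{1,7} Seoul:{4}
Ordered by (a.id, b.id); first 5.

1 | 7 ; 3 | 5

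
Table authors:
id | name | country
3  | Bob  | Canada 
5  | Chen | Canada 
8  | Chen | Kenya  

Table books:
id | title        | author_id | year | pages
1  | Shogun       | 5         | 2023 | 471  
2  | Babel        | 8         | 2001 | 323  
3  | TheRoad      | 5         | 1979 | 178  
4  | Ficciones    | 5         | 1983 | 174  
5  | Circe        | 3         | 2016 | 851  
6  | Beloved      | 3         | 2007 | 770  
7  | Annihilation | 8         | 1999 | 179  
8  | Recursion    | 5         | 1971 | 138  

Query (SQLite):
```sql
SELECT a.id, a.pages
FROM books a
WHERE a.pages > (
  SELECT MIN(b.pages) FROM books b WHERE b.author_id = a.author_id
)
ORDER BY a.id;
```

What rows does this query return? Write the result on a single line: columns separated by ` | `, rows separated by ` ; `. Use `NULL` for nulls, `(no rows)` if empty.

For each books row a, compute MIN(pages) over rows sharing a.author_id.
Keep row a if a.pages > that per-group MIN.
  author_id=3: MIN(pages) = 770
  author_id=5: MIN(pages) = 138
  author_id=8: MIN(pages) = 179

1 | 471 ; 2 | 323 ; 3 | 178 ; 4 | 174 ; 5 | 851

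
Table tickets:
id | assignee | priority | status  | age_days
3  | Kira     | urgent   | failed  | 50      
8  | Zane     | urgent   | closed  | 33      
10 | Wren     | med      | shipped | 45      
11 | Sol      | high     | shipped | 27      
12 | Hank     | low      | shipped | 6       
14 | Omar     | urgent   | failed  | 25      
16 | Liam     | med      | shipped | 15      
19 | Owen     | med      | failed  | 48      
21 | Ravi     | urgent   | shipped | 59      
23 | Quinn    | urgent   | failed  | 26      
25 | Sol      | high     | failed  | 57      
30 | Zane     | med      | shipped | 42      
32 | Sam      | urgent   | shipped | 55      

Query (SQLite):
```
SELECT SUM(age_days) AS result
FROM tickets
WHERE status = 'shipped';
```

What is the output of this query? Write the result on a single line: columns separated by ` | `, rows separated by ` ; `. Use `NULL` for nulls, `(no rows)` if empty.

249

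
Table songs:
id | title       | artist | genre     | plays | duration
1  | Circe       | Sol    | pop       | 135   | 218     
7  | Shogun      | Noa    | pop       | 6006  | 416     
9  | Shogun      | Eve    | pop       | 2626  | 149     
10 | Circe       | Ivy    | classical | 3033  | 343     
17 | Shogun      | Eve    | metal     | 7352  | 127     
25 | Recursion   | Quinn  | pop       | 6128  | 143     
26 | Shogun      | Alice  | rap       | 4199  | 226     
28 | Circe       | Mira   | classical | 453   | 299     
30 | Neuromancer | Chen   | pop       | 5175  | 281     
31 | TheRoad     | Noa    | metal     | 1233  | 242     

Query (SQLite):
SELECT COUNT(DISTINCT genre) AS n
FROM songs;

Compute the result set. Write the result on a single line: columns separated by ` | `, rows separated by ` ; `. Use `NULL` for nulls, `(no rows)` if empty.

4

Count distinct non-NULL genre values.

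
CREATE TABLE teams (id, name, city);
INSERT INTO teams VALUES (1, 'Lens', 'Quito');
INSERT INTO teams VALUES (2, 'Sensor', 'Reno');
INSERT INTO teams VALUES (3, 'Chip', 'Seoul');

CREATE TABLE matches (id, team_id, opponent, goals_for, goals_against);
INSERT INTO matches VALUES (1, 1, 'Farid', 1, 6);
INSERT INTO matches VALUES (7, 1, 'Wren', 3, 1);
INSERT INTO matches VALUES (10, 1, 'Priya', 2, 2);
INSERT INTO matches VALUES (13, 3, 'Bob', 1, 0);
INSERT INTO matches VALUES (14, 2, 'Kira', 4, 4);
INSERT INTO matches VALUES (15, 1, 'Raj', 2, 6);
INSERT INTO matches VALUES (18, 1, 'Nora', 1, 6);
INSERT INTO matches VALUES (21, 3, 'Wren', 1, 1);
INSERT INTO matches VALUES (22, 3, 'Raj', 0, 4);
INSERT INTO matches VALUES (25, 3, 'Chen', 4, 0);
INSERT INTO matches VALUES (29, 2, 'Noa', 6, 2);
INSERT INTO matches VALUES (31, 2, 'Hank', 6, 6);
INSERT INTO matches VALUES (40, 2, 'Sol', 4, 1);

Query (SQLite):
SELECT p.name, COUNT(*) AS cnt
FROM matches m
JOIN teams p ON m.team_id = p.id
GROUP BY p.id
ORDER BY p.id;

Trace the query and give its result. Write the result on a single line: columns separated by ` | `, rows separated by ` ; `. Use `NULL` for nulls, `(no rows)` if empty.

Join each matches row to its teams via team_id.
Group joined rows by teams.id; compute COUNT(*) per group.
  1: ids {1, 7, 10, 15, 18} → COUNT(*)=5
  2: ids {14, 29, 31, 40} → COUNT(*)=4
  3: ids {13, 21, 22, 25} → COUNT(*)=4

Lens | 5 ; Sensor | 4 ; Chip | 4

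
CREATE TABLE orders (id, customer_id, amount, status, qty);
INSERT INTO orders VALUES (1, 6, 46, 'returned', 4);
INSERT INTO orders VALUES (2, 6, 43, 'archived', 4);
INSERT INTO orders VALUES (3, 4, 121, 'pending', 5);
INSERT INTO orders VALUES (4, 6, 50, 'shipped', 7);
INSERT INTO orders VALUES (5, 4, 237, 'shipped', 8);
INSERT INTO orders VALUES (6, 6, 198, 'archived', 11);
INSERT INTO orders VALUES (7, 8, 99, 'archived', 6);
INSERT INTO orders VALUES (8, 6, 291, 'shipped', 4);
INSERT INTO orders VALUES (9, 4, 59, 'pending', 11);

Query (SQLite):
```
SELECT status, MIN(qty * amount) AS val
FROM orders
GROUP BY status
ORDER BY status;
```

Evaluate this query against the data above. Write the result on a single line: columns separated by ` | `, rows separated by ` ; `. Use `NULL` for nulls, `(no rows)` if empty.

archived | 172 ; pending | 605 ; returned | 184 ; shipped | 350

For each row compute qty * amount.
Group by status; take MIN of the expression per group.
  archived: ids {2, 6, 7} → MIN(qty * amount)=172
  pending: ids {3, 9} → MIN(qty * amount)=605
  returned: ids {1} → MIN(qty * amount)=184
  shipped: ids {4, 5, 8} → MIN(qty * amount)=350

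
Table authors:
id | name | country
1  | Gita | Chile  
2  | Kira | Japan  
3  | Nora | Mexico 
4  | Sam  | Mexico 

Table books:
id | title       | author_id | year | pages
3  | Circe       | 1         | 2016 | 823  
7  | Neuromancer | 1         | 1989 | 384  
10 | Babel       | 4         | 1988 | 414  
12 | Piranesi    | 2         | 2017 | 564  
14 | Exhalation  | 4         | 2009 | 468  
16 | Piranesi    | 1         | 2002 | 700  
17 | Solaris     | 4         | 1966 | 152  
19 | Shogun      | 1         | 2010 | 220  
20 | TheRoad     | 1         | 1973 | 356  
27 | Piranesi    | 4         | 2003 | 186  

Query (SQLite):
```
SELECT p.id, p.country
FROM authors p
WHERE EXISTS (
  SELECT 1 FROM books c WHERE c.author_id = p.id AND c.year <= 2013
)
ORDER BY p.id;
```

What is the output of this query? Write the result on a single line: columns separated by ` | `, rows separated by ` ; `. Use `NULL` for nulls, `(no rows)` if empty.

For each authors row, check whether any books with matching author_id has year <= 2013.
Keep rows where that is true.

1 | Chile ; 4 | Mexico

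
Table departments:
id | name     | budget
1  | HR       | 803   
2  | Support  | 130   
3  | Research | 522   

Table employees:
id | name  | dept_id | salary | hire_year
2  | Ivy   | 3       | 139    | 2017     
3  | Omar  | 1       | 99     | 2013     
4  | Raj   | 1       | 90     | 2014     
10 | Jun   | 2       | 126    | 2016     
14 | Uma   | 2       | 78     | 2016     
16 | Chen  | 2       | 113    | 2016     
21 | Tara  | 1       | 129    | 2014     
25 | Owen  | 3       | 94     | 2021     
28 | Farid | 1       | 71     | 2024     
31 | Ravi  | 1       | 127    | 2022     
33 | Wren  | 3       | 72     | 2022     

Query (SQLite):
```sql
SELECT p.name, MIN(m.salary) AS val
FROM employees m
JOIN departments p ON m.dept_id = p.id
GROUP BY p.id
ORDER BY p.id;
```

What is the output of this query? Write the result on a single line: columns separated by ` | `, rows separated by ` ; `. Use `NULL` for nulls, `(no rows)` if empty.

HR | 71 ; Support | 78 ; Research | 72

Join each employees row to its departments via dept_id.
Group joined rows by departments.id; compute MIN(m.salary) per group.
  1: ids {3, 4, 21, 28, 31} → MIN(m.salary)=71
  2: ids {10, 14, 16} → MIN(m.salary)=78
  3: ids {2, 25, 33} → MIN(m.salary)=72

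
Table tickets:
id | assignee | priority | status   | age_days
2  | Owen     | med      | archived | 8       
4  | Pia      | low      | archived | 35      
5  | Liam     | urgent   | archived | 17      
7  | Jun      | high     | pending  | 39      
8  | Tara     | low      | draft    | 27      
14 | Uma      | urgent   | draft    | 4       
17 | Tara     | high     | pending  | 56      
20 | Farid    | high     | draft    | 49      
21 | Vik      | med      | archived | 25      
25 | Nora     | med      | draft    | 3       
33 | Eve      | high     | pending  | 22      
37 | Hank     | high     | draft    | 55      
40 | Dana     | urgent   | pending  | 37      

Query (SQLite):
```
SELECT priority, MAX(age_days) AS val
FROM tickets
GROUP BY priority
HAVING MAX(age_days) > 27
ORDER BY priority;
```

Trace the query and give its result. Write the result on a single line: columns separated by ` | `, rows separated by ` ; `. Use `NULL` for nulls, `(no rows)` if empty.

high | 56 ; low | 35 ; urgent | 37

Partition tickets by priority; compute MAX(age_days) within each group.
HAVING: keep groups where MAX(age_days) > 27.
  high: ids {7, 17, 20, 33, 37} → MAX(age_days)=56
  low: ids {4, 8} → MAX(age_days)=35
  med: ids {2, 21, 25} → MAX(age_days)=25
  urgent: ids {5, 14, 40} → MAX(age_days)=37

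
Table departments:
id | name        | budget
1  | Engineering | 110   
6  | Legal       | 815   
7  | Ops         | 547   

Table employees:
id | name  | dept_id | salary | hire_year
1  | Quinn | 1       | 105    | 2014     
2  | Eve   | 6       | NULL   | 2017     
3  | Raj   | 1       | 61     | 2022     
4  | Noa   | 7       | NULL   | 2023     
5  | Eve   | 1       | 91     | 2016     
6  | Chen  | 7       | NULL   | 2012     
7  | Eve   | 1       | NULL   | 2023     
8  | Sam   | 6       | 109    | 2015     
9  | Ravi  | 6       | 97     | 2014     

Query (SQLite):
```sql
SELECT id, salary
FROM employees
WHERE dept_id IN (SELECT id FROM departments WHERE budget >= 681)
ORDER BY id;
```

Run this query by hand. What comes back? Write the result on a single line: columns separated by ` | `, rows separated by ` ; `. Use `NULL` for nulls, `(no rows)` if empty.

2 | NULL ; 8 | 109 ; 9 | 97

Inner query: departments.id where budget >= 681.
Outer: keep employees rows whose dept_id is in that set.
Inner query → {6}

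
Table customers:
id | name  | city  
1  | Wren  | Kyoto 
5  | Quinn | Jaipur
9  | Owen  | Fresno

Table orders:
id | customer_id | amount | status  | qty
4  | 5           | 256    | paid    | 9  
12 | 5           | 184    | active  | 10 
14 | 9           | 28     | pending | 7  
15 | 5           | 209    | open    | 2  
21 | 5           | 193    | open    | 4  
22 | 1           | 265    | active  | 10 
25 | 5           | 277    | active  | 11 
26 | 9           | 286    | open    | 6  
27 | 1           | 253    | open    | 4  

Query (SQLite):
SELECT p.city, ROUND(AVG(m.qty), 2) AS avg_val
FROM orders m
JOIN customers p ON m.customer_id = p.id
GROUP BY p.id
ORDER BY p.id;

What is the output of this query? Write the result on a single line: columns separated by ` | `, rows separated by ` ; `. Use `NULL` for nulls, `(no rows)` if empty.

Kyoto | 7 ; Jaipur | 7.2 ; Fresno | 6.5

Join each orders row to its customers via customer_id.
Group joined rows by customers.id; compute ROUND(AVG(m.qty), 2) per group.
  1: ids {22, 27} → ROUND(AVG(m.qty), 2)=7
  5: ids {4, 12, 15, 21, 25} → ROUND(AVG(m.qty), 2)=7.2
  9: ids {14, 26} → ROUND(AVG(m.qty), 2)=6.5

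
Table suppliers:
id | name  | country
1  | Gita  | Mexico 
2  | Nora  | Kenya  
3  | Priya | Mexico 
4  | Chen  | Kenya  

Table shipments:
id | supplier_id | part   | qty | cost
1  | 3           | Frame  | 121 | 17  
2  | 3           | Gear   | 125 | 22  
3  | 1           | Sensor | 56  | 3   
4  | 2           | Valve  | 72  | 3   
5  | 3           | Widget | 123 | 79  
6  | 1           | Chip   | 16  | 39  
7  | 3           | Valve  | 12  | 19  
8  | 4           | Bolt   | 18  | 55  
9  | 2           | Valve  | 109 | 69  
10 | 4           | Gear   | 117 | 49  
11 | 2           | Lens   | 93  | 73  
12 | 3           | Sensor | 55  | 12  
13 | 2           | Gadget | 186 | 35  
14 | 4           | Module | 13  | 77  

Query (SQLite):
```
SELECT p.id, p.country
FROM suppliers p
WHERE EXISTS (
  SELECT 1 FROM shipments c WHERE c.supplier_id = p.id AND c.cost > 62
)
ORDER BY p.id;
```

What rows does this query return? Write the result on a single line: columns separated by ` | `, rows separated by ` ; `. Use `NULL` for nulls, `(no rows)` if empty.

2 | Kenya ; 3 | Mexico ; 4 | Kenya

For each suppliers row, check whether any shipments with matching supplier_id has cost > 62.
Keep rows where that is true.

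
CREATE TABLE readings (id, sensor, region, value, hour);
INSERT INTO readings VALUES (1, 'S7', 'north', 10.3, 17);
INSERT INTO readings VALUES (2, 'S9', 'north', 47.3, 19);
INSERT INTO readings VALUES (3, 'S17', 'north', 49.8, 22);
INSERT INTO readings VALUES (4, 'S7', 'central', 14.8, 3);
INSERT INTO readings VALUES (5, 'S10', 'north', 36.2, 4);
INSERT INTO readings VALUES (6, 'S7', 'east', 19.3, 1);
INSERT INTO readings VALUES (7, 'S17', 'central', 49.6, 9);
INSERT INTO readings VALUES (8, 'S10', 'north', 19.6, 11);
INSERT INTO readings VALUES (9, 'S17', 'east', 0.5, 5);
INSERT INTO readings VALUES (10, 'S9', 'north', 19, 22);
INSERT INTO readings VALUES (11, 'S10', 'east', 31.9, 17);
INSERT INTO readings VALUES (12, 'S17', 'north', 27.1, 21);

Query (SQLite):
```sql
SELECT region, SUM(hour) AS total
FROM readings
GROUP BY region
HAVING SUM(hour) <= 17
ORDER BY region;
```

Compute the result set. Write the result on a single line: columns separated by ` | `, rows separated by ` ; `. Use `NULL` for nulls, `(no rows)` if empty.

central | 12

Partition readings by region; compute SUM(hour) within each group.
HAVING: keep groups where SUM(hour) <= 17.
  central: ids {4, 7} → SUM(hour)=12
  east: ids {6, 9, 11} → SUM(hour)=23
  north: ids {1, 2, 3, 5, 8, 10, 12} → SUM(hour)=116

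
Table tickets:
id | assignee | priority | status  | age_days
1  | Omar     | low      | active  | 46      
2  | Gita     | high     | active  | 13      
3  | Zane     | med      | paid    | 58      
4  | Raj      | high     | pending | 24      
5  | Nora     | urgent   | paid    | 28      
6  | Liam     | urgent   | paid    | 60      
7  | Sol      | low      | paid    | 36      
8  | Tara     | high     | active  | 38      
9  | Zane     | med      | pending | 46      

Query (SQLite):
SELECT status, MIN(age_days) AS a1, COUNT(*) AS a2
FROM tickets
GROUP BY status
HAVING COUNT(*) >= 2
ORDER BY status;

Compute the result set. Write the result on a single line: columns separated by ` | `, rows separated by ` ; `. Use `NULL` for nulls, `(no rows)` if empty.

Group tickets by status.
Per group compute: MIN(age_days), COUNT(*).
HAVING: drop groups with fewer than 2 rows.
  active: ids {1, 2, 8} → MIN(age_days)=13, COUNT(*)=3
  paid: ids {3, 5, 6, 7} → MIN(age_days)=28, COUNT(*)=4
  pending: ids {4, 9} → MIN(age_days)=24, COUNT(*)=2

active | 13 | 3 ; paid | 28 | 4 ; pending | 24 | 2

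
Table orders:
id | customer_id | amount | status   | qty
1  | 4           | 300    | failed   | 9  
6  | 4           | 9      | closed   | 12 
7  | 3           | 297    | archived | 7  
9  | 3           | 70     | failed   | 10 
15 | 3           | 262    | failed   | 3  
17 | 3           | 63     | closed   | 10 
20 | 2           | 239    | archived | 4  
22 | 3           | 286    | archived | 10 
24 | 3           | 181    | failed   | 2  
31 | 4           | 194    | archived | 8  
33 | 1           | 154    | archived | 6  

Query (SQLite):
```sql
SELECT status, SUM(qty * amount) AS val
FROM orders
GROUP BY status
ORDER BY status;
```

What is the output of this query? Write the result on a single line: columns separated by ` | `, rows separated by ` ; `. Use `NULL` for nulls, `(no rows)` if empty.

archived | 8371 ; closed | 738 ; failed | 4548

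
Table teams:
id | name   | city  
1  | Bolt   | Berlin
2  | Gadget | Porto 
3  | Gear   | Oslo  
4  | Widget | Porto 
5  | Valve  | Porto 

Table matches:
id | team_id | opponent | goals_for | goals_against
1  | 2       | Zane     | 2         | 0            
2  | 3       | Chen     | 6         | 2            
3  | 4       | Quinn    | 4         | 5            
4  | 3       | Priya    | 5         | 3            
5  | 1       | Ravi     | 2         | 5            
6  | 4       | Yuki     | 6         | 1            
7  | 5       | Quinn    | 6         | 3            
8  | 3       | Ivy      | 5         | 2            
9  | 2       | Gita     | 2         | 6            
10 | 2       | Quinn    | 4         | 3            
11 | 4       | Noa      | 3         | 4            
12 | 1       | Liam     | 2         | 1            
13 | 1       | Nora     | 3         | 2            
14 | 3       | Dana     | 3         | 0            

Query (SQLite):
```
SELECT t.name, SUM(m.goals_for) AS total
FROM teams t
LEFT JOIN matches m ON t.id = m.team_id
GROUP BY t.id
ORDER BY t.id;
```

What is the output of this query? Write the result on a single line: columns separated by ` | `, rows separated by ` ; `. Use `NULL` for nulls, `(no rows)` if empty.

Bolt | 7 ; Gadget | 8 ; Gear | 19 ; Widget | 13 ; Valve | 6

LEFT JOIN keeps every teams row; unmatched ones get NULL for matches columns.
Group by teams.id and compute SUM(m.goals_for). SUM over an all-NULL group is NULL.
  1: ids {5, 12, 13} → SUM(m.goals_for)=7
  2: ids {1, 9, 10} → SUM(m.goals_for)=8
  3: ids {2, 4, 8, 14} → SUM(m.goals_for)=19
  4: ids {3, 6, 11} → SUM(m.goals_for)=13
  5: ids {7} → SUM(m.goals_for)=6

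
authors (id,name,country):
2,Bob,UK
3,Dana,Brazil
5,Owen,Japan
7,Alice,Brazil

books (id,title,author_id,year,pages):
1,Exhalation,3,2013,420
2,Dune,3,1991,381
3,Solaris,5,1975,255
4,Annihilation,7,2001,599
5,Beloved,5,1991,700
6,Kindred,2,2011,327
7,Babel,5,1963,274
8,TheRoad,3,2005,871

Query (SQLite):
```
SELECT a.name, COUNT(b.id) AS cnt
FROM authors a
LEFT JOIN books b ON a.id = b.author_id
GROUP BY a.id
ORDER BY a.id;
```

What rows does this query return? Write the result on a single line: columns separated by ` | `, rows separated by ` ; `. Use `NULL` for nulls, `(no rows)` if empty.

Bob | 1 ; Dana | 3 ; Owen | 3 ; Alice | 1

LEFT JOIN keeps every authors row; unmatched ones get NULL for books columns.
Group by authors.id and compute COUNT(b.id). COUNT(col) of an all-NULL group is 0.
  2: ids {6} → COUNT(b.id)=1
  3: ids {1, 2, 8} → COUNT(b.id)=3
  5: ids {3, 5, 7} → COUNT(b.id)=3
  7: ids {4} → COUNT(b.id)=1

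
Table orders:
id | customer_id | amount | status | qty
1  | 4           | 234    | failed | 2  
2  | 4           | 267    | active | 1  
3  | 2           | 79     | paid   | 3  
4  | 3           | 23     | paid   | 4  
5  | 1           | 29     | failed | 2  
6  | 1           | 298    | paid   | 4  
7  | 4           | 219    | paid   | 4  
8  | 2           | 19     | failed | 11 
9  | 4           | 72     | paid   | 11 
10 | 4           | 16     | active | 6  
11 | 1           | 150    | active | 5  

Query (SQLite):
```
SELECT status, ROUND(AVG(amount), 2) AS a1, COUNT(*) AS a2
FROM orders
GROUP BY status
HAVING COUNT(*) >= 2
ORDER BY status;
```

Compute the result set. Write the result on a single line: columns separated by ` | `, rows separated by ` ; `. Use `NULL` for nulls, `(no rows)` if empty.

active | 144.33 | 3 ; failed | 94 | 3 ; paid | 138.2 | 5

Group orders by status.
Per group compute: ROUND(AVG(amount), 2), COUNT(*).
HAVING: drop groups with fewer than 2 rows.
  active: ids {2, 10, 11} → ROUND(AVG(amount), 2)=144.33, COUNT(*)=3
  failed: ids {1, 5, 8} → ROUND(AVG(amount), 2)=94, COUNT(*)=3
  paid: ids {3, 4, 6, 7, 9} → ROUND(AVG(amount), 2)=138.2, COUNT(*)=5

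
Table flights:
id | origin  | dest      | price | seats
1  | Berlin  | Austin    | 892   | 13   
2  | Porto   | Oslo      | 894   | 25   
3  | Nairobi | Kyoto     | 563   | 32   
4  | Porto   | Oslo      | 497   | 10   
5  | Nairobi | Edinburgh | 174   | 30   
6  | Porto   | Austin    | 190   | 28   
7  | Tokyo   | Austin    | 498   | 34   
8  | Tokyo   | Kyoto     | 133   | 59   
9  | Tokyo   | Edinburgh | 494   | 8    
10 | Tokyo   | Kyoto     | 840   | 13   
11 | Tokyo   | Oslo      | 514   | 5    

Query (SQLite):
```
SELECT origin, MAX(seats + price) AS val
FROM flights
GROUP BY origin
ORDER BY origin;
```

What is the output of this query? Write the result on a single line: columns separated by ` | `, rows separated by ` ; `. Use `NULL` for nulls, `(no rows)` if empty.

For each row compute seats + price.
Group by origin; take MAX of the expression per group.
  Berlin: ids {1} → MAX(seats + price)=905
  Nairobi: ids {3, 5} → MAX(seats + price)=595
  Porto: ids {2, 4, 6} → MAX(seats + price)=919
  Tokyo: ids {7, 8, 9, 10, 11} → MAX(seats + price)=853

Berlin | 905 ; Nairobi | 595 ; Porto | 919 ; Tokyo | 853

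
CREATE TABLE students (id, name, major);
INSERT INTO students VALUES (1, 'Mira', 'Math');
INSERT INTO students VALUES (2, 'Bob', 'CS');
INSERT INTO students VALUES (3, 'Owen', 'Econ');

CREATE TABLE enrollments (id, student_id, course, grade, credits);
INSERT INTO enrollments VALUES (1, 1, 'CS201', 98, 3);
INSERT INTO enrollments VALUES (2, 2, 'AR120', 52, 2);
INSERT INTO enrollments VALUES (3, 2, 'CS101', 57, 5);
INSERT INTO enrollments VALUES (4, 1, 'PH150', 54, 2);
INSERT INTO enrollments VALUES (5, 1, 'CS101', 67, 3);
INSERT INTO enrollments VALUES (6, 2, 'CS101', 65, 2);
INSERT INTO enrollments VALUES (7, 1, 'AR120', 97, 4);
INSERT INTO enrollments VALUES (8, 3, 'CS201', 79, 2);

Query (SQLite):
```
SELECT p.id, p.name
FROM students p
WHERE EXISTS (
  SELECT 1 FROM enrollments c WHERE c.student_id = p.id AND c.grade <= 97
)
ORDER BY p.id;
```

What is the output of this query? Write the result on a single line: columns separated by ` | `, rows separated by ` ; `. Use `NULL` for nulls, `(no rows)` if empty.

1 | Mira ; 2 | Bob ; 3 | Owen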